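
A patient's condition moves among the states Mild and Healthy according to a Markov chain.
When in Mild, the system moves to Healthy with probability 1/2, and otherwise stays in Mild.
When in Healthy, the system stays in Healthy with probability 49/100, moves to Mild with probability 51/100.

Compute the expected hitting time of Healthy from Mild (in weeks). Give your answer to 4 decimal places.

2.0000

Let t(s) be the expected number of weeks to first reach Healthy from state s, with t(Healthy) = 0. Conditioning on the first week:
t(Mild) = 1 + 0.5·t(Mild)
Solving: t(Mild) = 2.0000.
Expected weeks from Mild to Healthy: 2.0000.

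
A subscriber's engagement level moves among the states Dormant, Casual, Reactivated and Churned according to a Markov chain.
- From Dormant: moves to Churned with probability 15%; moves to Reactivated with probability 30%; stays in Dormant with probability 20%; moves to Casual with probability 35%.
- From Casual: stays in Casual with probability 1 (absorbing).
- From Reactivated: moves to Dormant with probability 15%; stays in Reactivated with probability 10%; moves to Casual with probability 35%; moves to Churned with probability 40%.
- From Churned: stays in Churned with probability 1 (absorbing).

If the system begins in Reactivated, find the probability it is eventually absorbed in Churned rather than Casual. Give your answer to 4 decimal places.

0.5074

Let h(s) be the probability of absorption at Churned starting from transient state s. Then h(Churned) = 1 and h(Casual) = 0. By first-step analysis:
h(Dormant) = 0.2·h(Dormant) + 0.35·0 + 0.3·h(Reactivated) + 0.15·1
h(Reactivated) = 0.15·h(Dormant) + 0.35·0 + 0.1·h(Reactivated) + 0.4·1
Solving: h(Dormant) = 0.3778, h(Reactivated) = 0.5074.
Starting from Reactivated, the probability is 0.5074.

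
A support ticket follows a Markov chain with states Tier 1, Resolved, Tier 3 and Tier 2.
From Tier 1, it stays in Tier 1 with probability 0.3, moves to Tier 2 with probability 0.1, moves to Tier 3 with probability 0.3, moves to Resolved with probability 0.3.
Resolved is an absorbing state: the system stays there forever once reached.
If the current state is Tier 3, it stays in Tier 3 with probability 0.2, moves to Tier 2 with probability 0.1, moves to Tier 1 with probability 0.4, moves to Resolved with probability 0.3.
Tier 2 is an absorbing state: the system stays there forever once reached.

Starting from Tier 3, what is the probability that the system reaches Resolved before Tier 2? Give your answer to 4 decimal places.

0.7500

Let h(s) be the probability of absorption at Resolved starting from transient state s. Then h(Resolved) = 1 and h(Tier 2) = 0. By first-step analysis:
h(Tier 1) = 0.3·h(Tier 1) + 0.3·1 + 0.3·h(Tier 3) + 0.1·0
h(Tier 3) = 0.4·h(Tier 1) + 0.3·1 + 0.2·h(Tier 3) + 0.1·0
Solving: h(Tier 1) = 0.7500, h(Tier 3) = 0.7500.
Starting from Tier 3, the probability is 0.7500.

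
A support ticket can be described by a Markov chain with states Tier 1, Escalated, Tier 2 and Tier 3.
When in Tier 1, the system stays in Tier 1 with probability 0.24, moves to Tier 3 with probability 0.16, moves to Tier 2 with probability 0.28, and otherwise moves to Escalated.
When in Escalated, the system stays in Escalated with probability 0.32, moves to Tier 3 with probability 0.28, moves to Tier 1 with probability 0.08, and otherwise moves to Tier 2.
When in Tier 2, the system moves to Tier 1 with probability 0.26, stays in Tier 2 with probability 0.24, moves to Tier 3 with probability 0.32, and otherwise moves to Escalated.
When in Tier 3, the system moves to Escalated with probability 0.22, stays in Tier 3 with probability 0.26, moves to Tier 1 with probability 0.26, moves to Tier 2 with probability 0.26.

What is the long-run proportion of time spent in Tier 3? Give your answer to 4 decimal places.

0.2606

Let the stationary distribution be π with π = πP and π_1 + π_2 + π_3 + π_4 = 1.
π_1 = 0.24·π_1 + 0.08·π_2 + 0.26·π_3 + 0.26·π_4
π_2 = 0.32·π_1 + 0.32·π_2 + 0.18·π_3 + 0.22·π_4
π_3 = 0.28·π_1 + 0.32·π_2 + 0.24·π_3 + 0.26·π_4
Solving with the normalization constraint gives π = (0.2098, 0.2556, 0.2740, 0.2606).
So the stationary probability of Tier 3 is 0.2606.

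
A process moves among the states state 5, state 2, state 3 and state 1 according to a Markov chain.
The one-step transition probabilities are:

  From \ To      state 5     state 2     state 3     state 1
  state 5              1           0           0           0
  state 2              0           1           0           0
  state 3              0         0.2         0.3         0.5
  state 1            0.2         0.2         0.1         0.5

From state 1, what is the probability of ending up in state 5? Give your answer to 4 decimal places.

0.4667

Let h(s) be the probability of absorption at state 5 starting from transient state s. Then h(state 5) = 1 and h(state 2) = 0. By first-step analysis:
h(state 3) = 0.2·0 + 0.3·h(state 3) + 0.5·h(state 1)
h(state 1) = 0.2·1 + 0.2·0 + 0.1·h(state 3) + 0.5·h(state 1)
Solving: h(state 3) = 0.3333, h(state 1) = 0.4667.
Starting from state 1, the probability is 0.4667.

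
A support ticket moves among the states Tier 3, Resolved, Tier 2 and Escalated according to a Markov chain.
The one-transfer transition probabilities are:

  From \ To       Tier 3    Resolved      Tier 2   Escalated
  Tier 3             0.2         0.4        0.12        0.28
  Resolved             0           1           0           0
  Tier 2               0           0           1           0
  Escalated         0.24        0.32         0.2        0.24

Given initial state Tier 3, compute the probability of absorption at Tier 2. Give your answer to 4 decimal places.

0.2722

Let h(s) be the probability of absorption at Tier 2 starting from transient state s. Then h(Tier 2) = 1 and h(Resolved) = 0. By first-step analysis:
h(Tier 3) = 0.2·h(Tier 3) + 0.4·0 + 0.12·1 + 0.28·h(Escalated)
h(Escalated) = 0.24·h(Tier 3) + 0.32·0 + 0.2·1 + 0.24·h(Escalated)
Solving: h(Tier 3) = 0.2722, h(Escalated) = 0.3491.
Starting from Tier 3, the probability is 0.2722.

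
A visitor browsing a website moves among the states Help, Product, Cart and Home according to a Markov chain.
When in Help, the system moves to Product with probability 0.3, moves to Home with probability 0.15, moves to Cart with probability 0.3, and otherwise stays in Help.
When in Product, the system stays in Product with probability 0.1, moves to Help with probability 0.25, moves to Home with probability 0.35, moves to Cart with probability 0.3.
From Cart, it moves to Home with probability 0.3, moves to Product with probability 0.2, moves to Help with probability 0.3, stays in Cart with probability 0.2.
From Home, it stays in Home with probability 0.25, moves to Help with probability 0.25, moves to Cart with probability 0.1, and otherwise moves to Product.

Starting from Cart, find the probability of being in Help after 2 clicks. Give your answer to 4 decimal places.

0.2600

Propagate the distribution vector 2 clicks from Cart.
After 0 clicks: (0.0000, 0.0000, 1.0000, 0.0000)
After 1 click: (0.3000, 0.2000, 0.2000, 0.3000)
After 2 clicks: (0.2600, 0.2700, 0.2200, 0.2500)
P(in Help after 2 clicks) = 0.2600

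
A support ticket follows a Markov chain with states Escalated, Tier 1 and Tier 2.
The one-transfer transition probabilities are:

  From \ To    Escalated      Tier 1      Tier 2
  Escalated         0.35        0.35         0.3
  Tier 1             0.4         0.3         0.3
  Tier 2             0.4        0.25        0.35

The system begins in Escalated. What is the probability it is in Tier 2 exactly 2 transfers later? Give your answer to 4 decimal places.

0.3150

Sum over the intermediate state after 1 transfer:
P = P(Escalated→Escalated)·P(Escalated→Tier 2) + P(Escalated→Tier 1)·P(Tier 1→Tier 2) + P(Escalated→Tier 2)·P(Tier 2→Tier 2)
  = 0.35×0.3 + 0.35×0.3 + 0.3×0.35
  = 0.1050 + 0.1050 + 0.1050 = 0.3150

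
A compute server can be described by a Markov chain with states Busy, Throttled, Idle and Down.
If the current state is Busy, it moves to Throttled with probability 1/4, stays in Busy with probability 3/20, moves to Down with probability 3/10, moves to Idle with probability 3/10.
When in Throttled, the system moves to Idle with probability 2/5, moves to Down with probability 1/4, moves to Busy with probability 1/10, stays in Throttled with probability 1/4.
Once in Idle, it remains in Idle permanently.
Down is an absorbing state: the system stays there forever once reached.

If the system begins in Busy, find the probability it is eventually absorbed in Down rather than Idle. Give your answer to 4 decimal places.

0.4694

Let h(s) be the probability of absorption at Down starting from transient state s. Then h(Down) = 1 and h(Idle) = 0. By first-step analysis:
h(Busy) = 0.15·h(Busy) + 0.25·h(Throttled) + 0.3·0 + 0.3·1
h(Throttled) = 0.1·h(Busy) + 0.25·h(Throttled) + 0.4·0 + 0.25·1
Solving: h(Busy) = 0.4694, h(Throttled) = 0.3959.
Starting from Busy, the probability is 0.4694.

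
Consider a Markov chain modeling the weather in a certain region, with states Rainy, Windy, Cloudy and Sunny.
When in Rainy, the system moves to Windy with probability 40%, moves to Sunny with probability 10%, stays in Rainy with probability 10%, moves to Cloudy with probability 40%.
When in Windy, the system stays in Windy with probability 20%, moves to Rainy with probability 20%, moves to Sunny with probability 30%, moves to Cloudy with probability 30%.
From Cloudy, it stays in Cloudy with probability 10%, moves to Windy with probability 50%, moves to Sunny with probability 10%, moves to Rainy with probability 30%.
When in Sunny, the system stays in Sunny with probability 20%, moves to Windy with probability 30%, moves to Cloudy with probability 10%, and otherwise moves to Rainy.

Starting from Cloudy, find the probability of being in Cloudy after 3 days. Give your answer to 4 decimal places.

Propagate the distribution vector 3 days from Cloudy.
After 0 days: (0.0000, 0.0000, 1.0000, 0.0000)
After 1 day: (0.3000, 0.5000, 0.1000, 0.1000)
After 2 days: (0.2000, 0.3000, 0.2900, 0.2100)
After 3 days: (0.2510, 0.3480, 0.2200, 0.1810)
P(in Cloudy after 3 days) = 0.2200

0.2200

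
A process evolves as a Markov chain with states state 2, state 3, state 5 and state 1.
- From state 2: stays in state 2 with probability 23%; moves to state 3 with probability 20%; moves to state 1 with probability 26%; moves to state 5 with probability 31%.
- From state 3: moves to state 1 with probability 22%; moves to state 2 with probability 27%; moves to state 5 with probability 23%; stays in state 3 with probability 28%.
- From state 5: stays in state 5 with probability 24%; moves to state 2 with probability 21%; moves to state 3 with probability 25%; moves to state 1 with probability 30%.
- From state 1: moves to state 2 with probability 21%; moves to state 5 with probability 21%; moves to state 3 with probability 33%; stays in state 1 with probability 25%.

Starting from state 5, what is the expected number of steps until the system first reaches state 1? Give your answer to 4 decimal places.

Let t(s) be the expected number of steps to first reach state 1 from state s, with t(state 1) = 0. Conditioning on the first step:
t(state 2) = 1 + 0.23·t(state 2) + 0.2·t(state 3) + 0.31·t(state 5)
t(state 3) = 1 + 0.27·t(state 2) + 0.28·t(state 3) + 0.23·t(state 5)
t(state 5) = 1 + 0.21·t(state 2) + 0.25·t(state 3) + 0.24·t(state 5)
Solving: t(state 2) = 3.8225, t(state 3) = 4.0004, t(state 5) = 3.6879.
Expected steps from state 5 to state 1: 3.6879.

3.6879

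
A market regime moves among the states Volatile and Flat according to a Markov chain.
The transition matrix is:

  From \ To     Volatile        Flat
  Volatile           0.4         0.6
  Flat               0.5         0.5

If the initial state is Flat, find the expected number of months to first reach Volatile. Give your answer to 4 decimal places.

2.0000

Let t(s) be the expected number of months to first reach Volatile from state s, with t(Volatile) = 0. Conditioning on the first month:
t(Flat) = 1 + 0.5·t(Flat)
Solving: t(Flat) = 2.0000.
Expected months from Flat to Volatile: 2.0000.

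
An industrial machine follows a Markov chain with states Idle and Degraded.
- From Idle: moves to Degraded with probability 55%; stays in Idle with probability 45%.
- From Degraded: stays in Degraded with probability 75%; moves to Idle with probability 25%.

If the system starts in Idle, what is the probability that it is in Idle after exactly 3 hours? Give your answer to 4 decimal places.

0.3180

Propagate the distribution vector 3 hours from Idle.
After 0 hours: (1.0000, 0.0000)
After 1 hour: (0.4500, 0.5500)
After 2 hours: (0.3400, 0.6600)
After 3 hours: (0.3180, 0.6820)
P(in Idle after 3 hours) = 0.3180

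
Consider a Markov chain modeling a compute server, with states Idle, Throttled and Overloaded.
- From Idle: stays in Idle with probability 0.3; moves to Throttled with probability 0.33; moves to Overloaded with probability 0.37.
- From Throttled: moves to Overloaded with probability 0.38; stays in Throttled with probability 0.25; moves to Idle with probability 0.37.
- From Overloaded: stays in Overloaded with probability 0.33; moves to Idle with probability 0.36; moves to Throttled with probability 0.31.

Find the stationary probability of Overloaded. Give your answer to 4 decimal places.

0.3586

Let the stationary distribution be π with π = πP and π_1 + π_2 + π_3 = 1.
π_1 = 0.3·π_1 + 0.37·π_2 + 0.36·π_3
π_2 = 0.33·π_1 + 0.25·π_2 + 0.31·π_3
Solving with the normalization constraint gives π = (0.3424, 0.2989, 0.3586).
So the stationary probability of Overloaded is 0.3586.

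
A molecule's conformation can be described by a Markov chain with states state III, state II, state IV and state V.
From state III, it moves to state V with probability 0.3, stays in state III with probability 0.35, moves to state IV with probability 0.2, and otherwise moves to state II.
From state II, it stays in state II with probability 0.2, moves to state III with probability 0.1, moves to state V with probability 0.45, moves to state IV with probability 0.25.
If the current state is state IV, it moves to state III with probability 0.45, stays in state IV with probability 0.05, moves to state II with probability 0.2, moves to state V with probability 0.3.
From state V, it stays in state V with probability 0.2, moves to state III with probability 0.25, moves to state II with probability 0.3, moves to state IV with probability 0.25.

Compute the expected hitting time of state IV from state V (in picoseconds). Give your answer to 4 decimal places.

Let t(s) be the expected number of picoseconds to first reach state IV from state s, with t(state IV) = 0. Conditioning on the first picosecond:
t(state III) = 1 + 0.35·t(state III) + 0.15·t(state II) + 0.3·t(state V)
t(state II) = 1 + 0.1·t(state III) + 0.2·t(state II) + 0.45·t(state V)
t(state V) = 1 + 0.25·t(state III) + 0.3·t(state II) + 0.2·t(state V)
Solving: t(state III) = 4.4384, t(state II) = 4.1671, t(state V) = 4.1997.
Expected picoseconds from state V to state IV: 4.1997.

4.1997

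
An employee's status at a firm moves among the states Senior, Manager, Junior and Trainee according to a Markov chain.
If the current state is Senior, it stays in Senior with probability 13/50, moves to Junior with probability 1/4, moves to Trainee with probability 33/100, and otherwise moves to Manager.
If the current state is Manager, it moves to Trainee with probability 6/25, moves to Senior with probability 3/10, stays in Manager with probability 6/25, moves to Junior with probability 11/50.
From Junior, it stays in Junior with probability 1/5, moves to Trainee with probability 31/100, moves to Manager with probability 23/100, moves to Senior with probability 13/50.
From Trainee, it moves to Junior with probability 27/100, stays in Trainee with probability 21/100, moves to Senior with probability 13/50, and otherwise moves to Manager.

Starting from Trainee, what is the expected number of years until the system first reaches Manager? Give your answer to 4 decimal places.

Let t(s) be the expected number of years to first reach Manager from state s, with t(Manager) = 0. Conditioning on the first year:
t(Senior) = 1 + 0.26·t(Senior) + 0.25·t(Junior) + 0.33·t(Trainee)
t(Junior) = 1 + 0.26·t(Senior) + 0.2·t(Junior) + 0.31·t(Trainee)
t(Trainee) = 1 + 0.26·t(Senior) + 0.27·t(Junior) + 0.21·t(Trainee)
Solving: t(Senior) = 4.8524, t(Junior) = 4.5373, t(Trainee) = 4.4135.
Expected years from Trainee to Manager: 4.4135.

4.4135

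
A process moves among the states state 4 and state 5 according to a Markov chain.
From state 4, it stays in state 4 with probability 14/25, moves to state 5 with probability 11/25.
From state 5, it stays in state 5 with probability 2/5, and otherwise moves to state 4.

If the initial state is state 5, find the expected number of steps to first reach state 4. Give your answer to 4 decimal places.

1.6667

Let t(s) be the expected number of steps to first reach state 4 from state s, with t(state 4) = 0. Conditioning on the first step:
t(state 5) = 1 + 0.4·t(state 5)
Solving: t(state 5) = 1.6667.
Expected steps from state 5 to state 4: 1.6667.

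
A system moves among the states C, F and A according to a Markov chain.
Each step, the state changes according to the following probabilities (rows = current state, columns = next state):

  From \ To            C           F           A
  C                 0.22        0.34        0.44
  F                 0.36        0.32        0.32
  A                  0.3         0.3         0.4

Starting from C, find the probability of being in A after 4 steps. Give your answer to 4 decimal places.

Propagate the distribution vector 4 steps from C.
After 0 steps: (1.0000, 0.0000, 0.0000)
After 1 step: (0.2200, 0.3400, 0.4400)
After 2 steps: (0.3028, 0.3156, 0.3816)
After 3 steps: (0.2947, 0.3184, 0.3869)
After 4 steps: (0.2955, 0.3182, 0.3863)
P(in A after 4 steps) = 0.3863

0.3863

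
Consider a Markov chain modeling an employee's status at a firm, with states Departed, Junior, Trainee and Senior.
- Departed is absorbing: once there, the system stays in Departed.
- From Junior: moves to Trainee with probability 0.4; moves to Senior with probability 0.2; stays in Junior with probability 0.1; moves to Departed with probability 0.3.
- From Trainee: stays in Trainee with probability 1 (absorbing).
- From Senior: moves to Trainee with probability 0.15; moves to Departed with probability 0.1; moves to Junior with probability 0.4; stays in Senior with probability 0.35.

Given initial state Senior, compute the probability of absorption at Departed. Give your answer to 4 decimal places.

Let h(s) be the probability of absorption at Departed starting from transient state s. Then h(Departed) = 1 and h(Trainee) = 0. By first-step analysis:
h(Junior) = 0.3·1 + 0.1·h(Junior) + 0.4·0 + 0.2·h(Senior)
h(Senior) = 0.1·1 + 0.4·h(Junior) + 0.15·0 + 0.35·h(Senior)
Solving: h(Junior) = 0.4257, h(Senior) = 0.4158.
Starting from Senior, the probability is 0.4158.

0.4158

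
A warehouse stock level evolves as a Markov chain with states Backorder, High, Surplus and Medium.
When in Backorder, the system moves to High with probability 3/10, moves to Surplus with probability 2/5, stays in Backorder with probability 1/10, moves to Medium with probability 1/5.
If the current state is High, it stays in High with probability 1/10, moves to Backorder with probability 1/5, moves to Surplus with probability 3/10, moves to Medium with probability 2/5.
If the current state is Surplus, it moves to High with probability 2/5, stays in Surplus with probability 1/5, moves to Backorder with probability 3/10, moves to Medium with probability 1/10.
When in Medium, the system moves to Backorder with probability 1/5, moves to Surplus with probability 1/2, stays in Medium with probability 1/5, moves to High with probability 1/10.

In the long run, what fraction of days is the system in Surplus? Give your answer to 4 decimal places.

Let the stationary distribution be π with π = πP and π_1 + π_2 + π_3 + π_4 = 1.
π_1 = 0.1·π_1 + 0.2·π_2 + 0.3·π_3 + 0.2·π_4
π_2 = 0.3·π_1 + 0.1·π_2 + 0.4·π_3 + 0.1·π_4
π_3 = 0.4·π_1 + 0.3·π_2 + 0.2·π_3 + 0.5·π_4
Solving with the normalization constraint gives π = (0.2119, 0.2417, 0.3311, 0.2152).
So the stationary probability of Surplus is 0.3311.

0.3311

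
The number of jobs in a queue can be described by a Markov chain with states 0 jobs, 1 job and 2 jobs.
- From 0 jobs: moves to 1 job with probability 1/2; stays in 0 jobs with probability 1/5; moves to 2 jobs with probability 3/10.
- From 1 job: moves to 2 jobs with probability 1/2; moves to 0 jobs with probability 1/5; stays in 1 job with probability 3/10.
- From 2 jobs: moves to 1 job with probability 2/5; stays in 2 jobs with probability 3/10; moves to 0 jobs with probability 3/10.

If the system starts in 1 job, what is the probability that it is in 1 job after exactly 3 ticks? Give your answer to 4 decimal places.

Propagate the distribution vector 3 ticks from 1 job.
After 0 ticks: (0.0000, 1.0000, 0.0000)
After 1 tick: (0.2000, 0.3000, 0.5000)
After 2 ticks: (0.2500, 0.3900, 0.3600)
After 3 ticks: (0.2360, 0.3860, 0.3780)
P(in 1 job after 3 ticks) = 0.3860

0.3860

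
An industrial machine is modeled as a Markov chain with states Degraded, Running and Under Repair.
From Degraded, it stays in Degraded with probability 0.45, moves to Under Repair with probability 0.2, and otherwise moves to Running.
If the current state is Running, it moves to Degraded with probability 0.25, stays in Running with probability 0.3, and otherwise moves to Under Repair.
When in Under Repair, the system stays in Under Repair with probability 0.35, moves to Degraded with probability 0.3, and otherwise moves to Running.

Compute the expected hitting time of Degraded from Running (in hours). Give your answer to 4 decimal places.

3.6975

Let t(s) be the expected number of hours to first reach Degraded from state s, with t(Degraded) = 0. Conditioning on the first hour:
t(Running) = 1 + 0.3·t(Running) + 0.45·t(Under Repair)
t(Under Repair) = 1 + 0.35·t(Running) + 0.35·t(Under Repair)
Solving: t(Running) = 3.6975, t(Under Repair) = 3.5294.
Expected hours from Running to Degraded: 3.6975.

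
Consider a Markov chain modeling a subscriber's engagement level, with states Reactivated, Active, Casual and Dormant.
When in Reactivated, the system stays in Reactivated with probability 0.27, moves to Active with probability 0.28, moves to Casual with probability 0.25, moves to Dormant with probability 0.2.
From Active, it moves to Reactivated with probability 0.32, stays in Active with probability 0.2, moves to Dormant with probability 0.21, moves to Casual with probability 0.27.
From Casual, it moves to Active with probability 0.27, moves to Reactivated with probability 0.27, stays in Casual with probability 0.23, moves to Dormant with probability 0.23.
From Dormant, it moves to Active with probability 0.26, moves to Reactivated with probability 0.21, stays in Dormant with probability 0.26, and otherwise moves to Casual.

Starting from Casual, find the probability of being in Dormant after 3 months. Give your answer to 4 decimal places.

0.2236

Propagate the distribution vector 3 months from Casual.
After 0 months: (0.0000, 0.0000, 1.0000, 0.0000)
After 1 month: (0.2700, 0.2700, 0.2300, 0.2300)
After 2 months: (0.2697, 0.2515, 0.2554, 0.2234)
After 3 months: (0.2692, 0.2529, 0.2544, 0.2236)
P(in Dormant after 3 months) = 0.2236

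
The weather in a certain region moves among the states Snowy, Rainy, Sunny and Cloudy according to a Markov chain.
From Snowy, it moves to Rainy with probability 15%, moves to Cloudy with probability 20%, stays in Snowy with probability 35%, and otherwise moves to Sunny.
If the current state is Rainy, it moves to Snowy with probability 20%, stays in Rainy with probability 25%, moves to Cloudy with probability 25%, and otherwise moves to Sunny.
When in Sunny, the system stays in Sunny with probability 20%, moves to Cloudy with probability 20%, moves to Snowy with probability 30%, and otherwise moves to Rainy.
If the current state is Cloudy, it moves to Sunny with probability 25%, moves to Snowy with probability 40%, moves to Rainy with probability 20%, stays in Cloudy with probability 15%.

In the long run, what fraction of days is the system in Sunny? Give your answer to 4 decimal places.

Let the stationary distribution be π with π = πP and π_1 + π_2 + π_3 + π_4 = 1.
π_1 = 0.35·π_1 + 0.2·π_2 + 0.3·π_3 + 0.4·π_4
π_2 = 0.15·π_1 + 0.25·π_2 + 0.3·π_3 + 0.2·π_4
π_3 = 0.3·π_1 + 0.3·π_2 + 0.2·π_3 + 0.25·π_4
Solving with the normalization constraint gives π = (0.3136, 0.2218, 0.2636, 0.2010).
So the stationary probability of Sunny is 0.2636.

0.2636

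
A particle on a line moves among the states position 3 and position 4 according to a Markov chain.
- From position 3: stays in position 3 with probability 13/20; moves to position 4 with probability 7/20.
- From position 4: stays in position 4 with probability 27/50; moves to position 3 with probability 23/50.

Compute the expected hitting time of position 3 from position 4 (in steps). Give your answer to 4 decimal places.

2.1739

Let t(s) be the expected number of steps to first reach position 3 from state s, with t(position 3) = 0. Conditioning on the first step:
t(position 4) = 1 + 0.54·t(position 4)
Solving: t(position 4) = 2.1739.
Expected steps from position 4 to position 3: 2.1739.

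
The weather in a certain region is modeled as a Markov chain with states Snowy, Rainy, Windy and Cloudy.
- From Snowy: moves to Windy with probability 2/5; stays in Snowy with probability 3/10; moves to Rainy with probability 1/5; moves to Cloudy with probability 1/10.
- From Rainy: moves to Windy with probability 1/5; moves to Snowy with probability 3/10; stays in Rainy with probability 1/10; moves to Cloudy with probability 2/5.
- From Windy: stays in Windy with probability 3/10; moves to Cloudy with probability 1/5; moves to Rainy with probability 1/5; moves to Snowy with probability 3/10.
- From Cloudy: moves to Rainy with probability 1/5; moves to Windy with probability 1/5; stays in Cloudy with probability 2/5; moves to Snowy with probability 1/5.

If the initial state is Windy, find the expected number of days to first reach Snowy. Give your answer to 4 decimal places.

3.6975

Let t(s) be the expected number of days to first reach Snowy from state s, with t(Snowy) = 0. Conditioning on the first day:
t(Rainy) = 1 + 0.1·t(Rainy) + 0.2·t(Windy) + 0.4·t(Cloudy)
t(Windy) = 1 + 0.2·t(Rainy) + 0.3·t(Windy) + 0.2·t(Cloudy)
t(Cloudy) = 1 + 0.2·t(Rainy) + 0.2·t(Windy) + 0.4·t(Cloudy)
Solving: t(Rainy) = 3.7815, t(Windy) = 3.6975, t(Cloudy) = 4.1597.
Expected days from Windy to Snowy: 3.6975.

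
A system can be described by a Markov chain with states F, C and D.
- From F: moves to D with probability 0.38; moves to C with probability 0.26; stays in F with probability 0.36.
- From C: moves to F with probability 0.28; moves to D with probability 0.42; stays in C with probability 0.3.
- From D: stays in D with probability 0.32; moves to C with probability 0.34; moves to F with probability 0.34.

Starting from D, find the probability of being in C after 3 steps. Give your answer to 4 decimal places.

Propagate the distribution vector 3 steps from D.
After 0 steps: (0.0000, 0.0000, 1.0000)
After 1 step: (0.3400, 0.3400, 0.3200)
After 2 steps: (0.3264, 0.2992, 0.3744)
After 3 steps: (0.3286, 0.3019, 0.3695)
P(in C after 3 steps) = 0.3019

0.3019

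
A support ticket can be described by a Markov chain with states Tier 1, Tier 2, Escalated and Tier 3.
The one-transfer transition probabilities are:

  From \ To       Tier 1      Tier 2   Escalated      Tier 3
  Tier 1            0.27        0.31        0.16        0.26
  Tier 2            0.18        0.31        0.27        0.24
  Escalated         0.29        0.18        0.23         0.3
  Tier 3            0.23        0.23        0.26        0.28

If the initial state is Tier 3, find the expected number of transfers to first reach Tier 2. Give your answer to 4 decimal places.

4.1856

Let t(s) be the expected number of transfers to first reach Tier 2 from state s, with t(Tier 2) = 0. Conditioning on the first transfer:
t(Tier 1) = 1 + 0.27·t(Tier 1) + 0.16·t(Escalated) + 0.26·t(Tier 3)
t(Escalated) = 1 + 0.29·t(Tier 1) + 0.23·t(Escalated) + 0.3·t(Tier 3)
t(Tier 3) = 1 + 0.23·t(Tier 1) + 0.26·t(Escalated) + 0.28·t(Tier 3)
Solving: t(Tier 1) = 3.8178, t(Escalated) = 4.3673, t(Tier 3) = 4.1856.
Expected transfers from Tier 3 to Tier 2: 4.1856.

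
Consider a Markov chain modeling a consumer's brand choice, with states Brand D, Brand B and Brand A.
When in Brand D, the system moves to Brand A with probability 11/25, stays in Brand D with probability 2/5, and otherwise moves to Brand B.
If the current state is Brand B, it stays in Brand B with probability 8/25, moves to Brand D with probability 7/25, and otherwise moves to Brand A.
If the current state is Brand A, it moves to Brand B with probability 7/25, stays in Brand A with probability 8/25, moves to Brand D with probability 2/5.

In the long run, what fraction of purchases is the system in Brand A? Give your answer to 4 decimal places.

0.3841

Let the stationary distribution be π with π = πP and π_1 + π_2 + π_3 = 1.
π_1 = 0.4·π_1 + 0.28·π_2 + 0.4·π_3
π_2 = 0.16·π_1 + 0.32·π_2 + 0.28·π_3
Solving with the normalization constraint gives π = (0.3706, 0.2453, 0.3841).
So the stationary probability of Brand A is 0.3841.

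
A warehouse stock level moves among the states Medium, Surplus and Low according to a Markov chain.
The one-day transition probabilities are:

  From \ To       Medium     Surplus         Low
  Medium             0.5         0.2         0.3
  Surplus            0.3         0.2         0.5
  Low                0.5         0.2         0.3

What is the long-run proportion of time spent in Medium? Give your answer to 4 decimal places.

0.4600

Let the stationary distribution be π with π = πP and π_1 + π_2 + π_3 = 1.
π_1 = 0.5·π_1 + 0.3·π_2 + 0.5·π_3
π_2 = 0.2·π_1 + 0.2·π_2 + 0.2·π_3
Solving with the normalization constraint gives π = (0.4600, 0.2000, 0.3400).
So the stationary probability of Medium is 0.4600.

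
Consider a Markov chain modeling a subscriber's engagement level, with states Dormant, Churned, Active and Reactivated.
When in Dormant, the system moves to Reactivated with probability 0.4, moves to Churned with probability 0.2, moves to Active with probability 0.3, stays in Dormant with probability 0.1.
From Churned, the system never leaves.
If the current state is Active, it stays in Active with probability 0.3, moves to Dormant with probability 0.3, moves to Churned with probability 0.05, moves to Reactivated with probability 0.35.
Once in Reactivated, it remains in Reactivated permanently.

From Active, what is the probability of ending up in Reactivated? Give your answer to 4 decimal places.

Let h(s) be the probability of absorption at Reactivated starting from transient state s. Then h(Reactivated) = 1 and h(Churned) = 0. By first-step analysis:
h(Dormant) = 0.1·h(Dormant) + 0.2·0 + 0.3·h(Active) + 0.4·1
h(Active) = 0.3·h(Dormant) + 0.05·0 + 0.3·h(Active) + 0.35·1
Solving: h(Dormant) = 0.7130, h(Active) = 0.8056.
Starting from Active, the probability is 0.8056.

0.8056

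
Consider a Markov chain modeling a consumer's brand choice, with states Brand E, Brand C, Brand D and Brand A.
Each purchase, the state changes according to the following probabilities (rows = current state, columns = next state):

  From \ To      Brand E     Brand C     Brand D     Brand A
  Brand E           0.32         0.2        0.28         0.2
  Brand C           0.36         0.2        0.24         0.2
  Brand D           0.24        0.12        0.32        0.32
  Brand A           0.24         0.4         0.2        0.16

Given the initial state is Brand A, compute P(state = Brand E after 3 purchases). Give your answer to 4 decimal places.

Propagate the distribution vector 3 purchases from Brand A.
After 0 purchases: (0.0000, 0.0000, 0.0000, 1.0000)
After 1 purchase: (0.2400, 0.4000, 0.2000, 0.1600)
After 2 purchases: (0.3072, 0.2160, 0.2592, 0.2176)
After 3 purchases: (0.2905, 0.2228, 0.2643, 0.2224)
P(in Brand E after 3 purchases) = 0.2905

0.2905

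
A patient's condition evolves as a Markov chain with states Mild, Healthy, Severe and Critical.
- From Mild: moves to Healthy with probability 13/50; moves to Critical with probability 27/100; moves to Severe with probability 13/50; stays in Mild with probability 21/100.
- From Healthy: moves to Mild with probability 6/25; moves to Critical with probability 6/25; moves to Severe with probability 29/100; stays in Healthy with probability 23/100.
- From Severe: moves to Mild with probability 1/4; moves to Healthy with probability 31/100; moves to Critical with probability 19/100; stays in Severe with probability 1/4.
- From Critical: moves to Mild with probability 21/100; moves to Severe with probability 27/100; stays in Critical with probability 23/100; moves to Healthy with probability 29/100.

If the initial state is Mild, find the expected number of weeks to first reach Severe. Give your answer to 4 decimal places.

3.6994

Let t(s) be the expected number of weeks to first reach Severe from state s, with t(Severe) = 0. Conditioning on the first week:
t(Mild) = 1 + 0.21·t(Mild) + 0.26·t(Healthy) + 0.27·t(Critical)
t(Healthy) = 1 + 0.24·t(Mild) + 0.23·t(Healthy) + 0.24·t(Critical)
t(Critical) = 1 + 0.21·t(Mild) + 0.29·t(Healthy) + 0.23·t(Critical)
Solving: t(Mild) = 3.6994, t(Healthy) = 3.5928, t(Critical) = 3.6608.
Expected weeks from Mild to Severe: 3.6994.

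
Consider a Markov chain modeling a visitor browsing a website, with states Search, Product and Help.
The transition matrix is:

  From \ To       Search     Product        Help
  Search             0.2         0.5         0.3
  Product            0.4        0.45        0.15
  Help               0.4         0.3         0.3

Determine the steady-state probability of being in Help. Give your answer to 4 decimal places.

Let the stationary distribution be π with π = πP and π_1 + π_2 + π_3 = 1.
π_1 = 0.2·π_1 + 0.4·π_2 + 0.4·π_3
π_2 = 0.5·π_1 + 0.45·π_2 + 0.3·π_3
Solving with the normalization constraint gives π = (0.3333, 0.4314, 0.2353).
So the stationary probability of Help is 0.2353.

0.2353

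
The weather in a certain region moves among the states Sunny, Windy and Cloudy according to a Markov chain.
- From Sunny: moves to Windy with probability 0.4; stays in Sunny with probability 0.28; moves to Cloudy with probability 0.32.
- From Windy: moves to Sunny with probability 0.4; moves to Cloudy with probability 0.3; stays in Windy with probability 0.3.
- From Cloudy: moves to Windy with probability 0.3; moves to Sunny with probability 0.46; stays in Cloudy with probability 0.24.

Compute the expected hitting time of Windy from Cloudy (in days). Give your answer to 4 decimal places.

Let t(s) be the expected number of days to first reach Windy from state s, with t(Windy) = 0. Conditioning on the first day:
t(Sunny) = 1 + 0.28·t(Sunny) + 0.32·t(Cloudy)
t(Cloudy) = 1 + 0.46·t(Sunny) + 0.24·t(Cloudy)
Solving: t(Sunny) = 2.7000, t(Cloudy) = 2.9500.
Expected days from Cloudy to Windy: 2.9500.

2.9500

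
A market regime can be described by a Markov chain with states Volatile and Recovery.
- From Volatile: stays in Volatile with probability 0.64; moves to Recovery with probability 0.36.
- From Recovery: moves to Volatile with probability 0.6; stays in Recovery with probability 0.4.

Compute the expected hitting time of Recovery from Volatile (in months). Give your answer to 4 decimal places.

Let t(s) be the expected number of months to first reach Recovery from state s, with t(Recovery) = 0. Conditioning on the first month:
t(Volatile) = 1 + 0.64·t(Volatile)
Solving: t(Volatile) = 2.7778.
Expected months from Volatile to Recovery: 2.7778.

2.7778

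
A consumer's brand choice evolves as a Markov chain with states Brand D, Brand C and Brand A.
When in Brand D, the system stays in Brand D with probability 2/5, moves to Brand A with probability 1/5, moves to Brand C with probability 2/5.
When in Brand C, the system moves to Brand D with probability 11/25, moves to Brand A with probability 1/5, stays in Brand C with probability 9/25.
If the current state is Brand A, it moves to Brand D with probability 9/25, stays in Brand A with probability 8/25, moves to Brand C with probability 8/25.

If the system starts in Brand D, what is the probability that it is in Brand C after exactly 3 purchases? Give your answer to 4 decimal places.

0.3674

Propagate the distribution vector 3 purchases from Brand D.
After 0 purchases: (1.0000, 0.0000, 0.0000)
After 1 purchase: (0.4000, 0.4000, 0.2000)
After 2 purchases: (0.4080, 0.3680, 0.2240)
After 3 purchases: (0.4058, 0.3674, 0.2269)
P(in Brand C after 3 purchases) = 0.3674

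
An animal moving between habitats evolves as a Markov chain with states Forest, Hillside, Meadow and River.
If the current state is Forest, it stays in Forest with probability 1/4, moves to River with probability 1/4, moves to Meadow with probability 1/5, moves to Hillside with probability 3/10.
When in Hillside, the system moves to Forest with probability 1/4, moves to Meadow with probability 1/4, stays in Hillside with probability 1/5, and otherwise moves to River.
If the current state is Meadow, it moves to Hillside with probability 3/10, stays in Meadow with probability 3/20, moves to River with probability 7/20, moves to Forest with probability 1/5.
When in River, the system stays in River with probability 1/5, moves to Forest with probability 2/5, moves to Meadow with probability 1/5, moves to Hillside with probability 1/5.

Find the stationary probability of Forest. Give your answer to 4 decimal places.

0.2803

Let the stationary distribution be π with π = πP and π_1 + π_2 + π_3 + π_4 = 1.
π_1 = 0.25·π_1 + 0.25·π_2 + 0.2·π_3 + 0.4·π_4
π_2 = 0.3·π_1 + 0.2·π_2 + 0.3·π_3 + 0.2·π_4
π_3 = 0.2·π_1 + 0.25·π_2 + 0.15·π_3 + 0.2·π_4
Solving with the normalization constraint gives π = (0.2803, 0.2483, 0.2023, 0.2692).
So the stationary probability of Forest is 0.2803.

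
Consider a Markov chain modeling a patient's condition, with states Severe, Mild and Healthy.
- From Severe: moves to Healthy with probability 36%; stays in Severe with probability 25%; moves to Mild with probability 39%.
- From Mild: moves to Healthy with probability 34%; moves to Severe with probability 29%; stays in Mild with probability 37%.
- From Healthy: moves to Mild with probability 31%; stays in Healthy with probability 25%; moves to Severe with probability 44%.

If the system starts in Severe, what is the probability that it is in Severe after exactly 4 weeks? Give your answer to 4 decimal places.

0.3248

Propagate the distribution vector 4 weeks from Severe.
After 0 weeks: (1.0000, 0.0000, 0.0000)
After 1 week: (0.2500, 0.3900, 0.3600)
After 2 weeks: (0.3340, 0.3534, 0.3126)
After 3 weeks: (0.3235, 0.3579, 0.3185)
After 4 weeks: (0.3248, 0.3574, 0.3178)
P(in Severe after 4 weeks) = 0.3248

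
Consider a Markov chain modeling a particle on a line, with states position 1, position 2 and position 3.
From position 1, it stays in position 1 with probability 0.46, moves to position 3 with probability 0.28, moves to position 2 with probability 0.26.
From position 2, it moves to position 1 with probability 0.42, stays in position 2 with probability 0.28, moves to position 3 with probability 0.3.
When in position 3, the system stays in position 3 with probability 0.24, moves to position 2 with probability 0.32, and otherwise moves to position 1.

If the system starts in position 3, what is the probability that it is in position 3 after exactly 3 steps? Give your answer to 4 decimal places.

Propagate the distribution vector 3 steps from position 3.
After 0 steps: (0.0000, 0.0000, 1.0000)
After 1 step: (0.4400, 0.3200, 0.2400)
After 2 steps: (0.4424, 0.2808, 0.2768)
After 3 steps: (0.4432, 0.2822, 0.2745)
P(in position 3 after 3 steps) = 0.2745

0.2745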